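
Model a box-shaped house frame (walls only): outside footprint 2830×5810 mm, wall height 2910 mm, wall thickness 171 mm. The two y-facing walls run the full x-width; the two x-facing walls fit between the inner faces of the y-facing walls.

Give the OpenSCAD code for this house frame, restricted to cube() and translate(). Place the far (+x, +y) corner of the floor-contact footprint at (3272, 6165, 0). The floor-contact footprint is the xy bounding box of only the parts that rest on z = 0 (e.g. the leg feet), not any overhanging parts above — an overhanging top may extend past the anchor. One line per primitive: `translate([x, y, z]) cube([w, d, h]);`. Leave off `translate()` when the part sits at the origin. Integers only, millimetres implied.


translate([442, 355, 0]) cube([2830, 171, 2910]);
translate([442, 5994, 0]) cube([2830, 171, 2910]);
translate([442, 526, 0]) cube([171, 5468, 2910]);
translate([3101, 526, 0]) cube([171, 5468, 2910]);


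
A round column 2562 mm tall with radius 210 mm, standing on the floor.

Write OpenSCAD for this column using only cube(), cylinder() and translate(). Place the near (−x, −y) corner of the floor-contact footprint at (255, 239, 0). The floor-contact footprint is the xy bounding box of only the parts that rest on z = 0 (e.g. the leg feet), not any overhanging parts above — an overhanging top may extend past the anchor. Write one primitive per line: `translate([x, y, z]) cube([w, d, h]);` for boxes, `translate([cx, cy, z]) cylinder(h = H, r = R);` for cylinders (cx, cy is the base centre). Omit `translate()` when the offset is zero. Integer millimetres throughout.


translate([465, 449, 0]) cylinder(h = 2562, r = 210);


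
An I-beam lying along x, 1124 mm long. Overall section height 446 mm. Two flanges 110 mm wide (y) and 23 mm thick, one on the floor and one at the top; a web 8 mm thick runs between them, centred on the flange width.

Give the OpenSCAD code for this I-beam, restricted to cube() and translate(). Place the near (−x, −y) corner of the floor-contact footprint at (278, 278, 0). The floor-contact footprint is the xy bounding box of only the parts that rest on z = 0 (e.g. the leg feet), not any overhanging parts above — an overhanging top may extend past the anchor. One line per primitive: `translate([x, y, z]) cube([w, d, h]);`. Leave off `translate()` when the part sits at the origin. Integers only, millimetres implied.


translate([278, 278, 0]) cube([1124, 110, 23]);
translate([278, 329, 23]) cube([1124, 8, 400]);
translate([278, 278, 423]) cube([1124, 110, 23]);


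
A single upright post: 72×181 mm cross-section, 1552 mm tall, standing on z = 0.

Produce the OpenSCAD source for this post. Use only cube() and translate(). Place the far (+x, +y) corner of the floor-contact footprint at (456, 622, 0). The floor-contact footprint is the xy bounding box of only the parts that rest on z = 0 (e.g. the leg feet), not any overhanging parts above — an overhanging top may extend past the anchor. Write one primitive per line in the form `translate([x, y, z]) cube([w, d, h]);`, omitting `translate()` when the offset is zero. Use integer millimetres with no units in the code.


translate([384, 441, 0]) cube([72, 181, 1552]);


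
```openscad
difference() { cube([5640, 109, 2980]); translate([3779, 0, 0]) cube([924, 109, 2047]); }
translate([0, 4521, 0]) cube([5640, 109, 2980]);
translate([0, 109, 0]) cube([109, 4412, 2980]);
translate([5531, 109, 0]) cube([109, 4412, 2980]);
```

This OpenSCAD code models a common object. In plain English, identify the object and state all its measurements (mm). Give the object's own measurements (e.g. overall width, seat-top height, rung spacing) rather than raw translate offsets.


A single room: four walls, each 2980 mm tall and 109 mm thick, enclosing an outside footprint 5640×4630 mm (x × y), no floor or roof. The front and back walls (−y and +y sides) run the full x-width; the side walls fit between their inner faces. A door opening 924 mm wide and 2047 mm tall is cut through the front wall from the floor up, its −x edge 3779 mm from the wall's −x end.


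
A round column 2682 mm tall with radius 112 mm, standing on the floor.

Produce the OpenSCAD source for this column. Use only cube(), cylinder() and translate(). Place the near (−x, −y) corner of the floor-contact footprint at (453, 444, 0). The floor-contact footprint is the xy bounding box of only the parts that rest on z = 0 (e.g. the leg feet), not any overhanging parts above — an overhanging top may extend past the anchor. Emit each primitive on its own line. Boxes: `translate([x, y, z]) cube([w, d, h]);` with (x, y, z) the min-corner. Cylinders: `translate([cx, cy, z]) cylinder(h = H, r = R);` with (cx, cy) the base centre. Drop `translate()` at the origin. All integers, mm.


translate([565, 556, 0]) cylinder(h = 2682, r = 112);


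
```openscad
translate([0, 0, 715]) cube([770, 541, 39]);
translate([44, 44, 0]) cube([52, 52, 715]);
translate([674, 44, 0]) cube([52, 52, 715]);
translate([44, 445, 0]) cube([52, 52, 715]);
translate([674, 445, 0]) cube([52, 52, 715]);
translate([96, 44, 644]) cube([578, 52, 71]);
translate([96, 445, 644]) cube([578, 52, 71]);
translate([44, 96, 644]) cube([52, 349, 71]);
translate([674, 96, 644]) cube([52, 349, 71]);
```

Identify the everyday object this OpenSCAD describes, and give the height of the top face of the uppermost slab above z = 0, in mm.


A table. The table height is 754 mm.

A 770×541×39 slab sits at z = 715 on four 52 mm square posts — a table. The top surface is at 715 + 39 = 754 mm.


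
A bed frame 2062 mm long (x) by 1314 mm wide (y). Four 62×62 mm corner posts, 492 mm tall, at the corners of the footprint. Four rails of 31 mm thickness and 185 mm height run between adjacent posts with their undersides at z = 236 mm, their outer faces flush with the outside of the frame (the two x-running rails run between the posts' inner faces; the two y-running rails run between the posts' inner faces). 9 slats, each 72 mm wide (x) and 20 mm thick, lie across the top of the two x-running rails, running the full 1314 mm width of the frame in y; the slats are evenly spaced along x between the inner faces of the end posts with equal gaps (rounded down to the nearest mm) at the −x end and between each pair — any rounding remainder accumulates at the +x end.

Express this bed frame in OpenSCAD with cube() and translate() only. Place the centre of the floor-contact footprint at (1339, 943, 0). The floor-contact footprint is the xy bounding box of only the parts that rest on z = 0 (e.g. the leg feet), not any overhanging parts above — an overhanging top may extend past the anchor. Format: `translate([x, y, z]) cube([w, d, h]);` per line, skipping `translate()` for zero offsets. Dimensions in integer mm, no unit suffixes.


translate([308, 286, 0]) cube([62, 62, 492]);
translate([308, 1538, 0]) cube([62, 62, 492]);
translate([2308, 286, 0]) cube([62, 62, 492]);
translate([2308, 1538, 0]) cube([62, 62, 492]);
translate([370, 286, 236]) cube([1938, 31, 185]);
translate([370, 1569, 236]) cube([1938, 31, 185]);
translate([308, 348, 236]) cube([31, 1190, 185]);
translate([2339, 348, 236]) cube([31, 1190, 185]);
translate([499, 286, 421]) cube([72, 1314, 20]);
translate([700, 286, 421]) cube([72, 1314, 20]);
translate([901, 286, 421]) cube([72, 1314, 20]);
translate([1102, 286, 421]) cube([72, 1314, 20]);
translate([1303, 286, 421]) cube([72, 1314, 20]);
translate([1504, 286, 421]) cube([72, 1314, 20]);
translate([1705, 286, 421]) cube([72, 1314, 20]);
translate([1906, 286, 421]) cube([72, 1314, 20]);
translate([2107, 286, 421]) cube([72, 1314, 20]);


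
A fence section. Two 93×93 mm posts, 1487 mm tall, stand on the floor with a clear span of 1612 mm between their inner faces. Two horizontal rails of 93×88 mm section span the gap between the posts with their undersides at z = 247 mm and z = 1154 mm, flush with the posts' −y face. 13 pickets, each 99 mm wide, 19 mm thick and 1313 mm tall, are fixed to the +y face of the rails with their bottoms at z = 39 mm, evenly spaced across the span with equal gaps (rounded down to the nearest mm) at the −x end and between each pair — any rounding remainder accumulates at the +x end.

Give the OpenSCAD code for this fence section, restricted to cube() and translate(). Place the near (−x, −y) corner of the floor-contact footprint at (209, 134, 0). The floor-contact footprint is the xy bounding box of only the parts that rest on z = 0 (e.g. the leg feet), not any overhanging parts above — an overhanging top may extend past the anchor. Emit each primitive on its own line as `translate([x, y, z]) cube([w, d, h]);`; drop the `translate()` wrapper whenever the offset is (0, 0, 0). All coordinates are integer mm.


translate([209, 134, 0]) cube([93, 93, 1487]);
translate([1914, 134, 0]) cube([93, 93, 1487]);
translate([302, 134, 247]) cube([1612, 93, 88]);
translate([302, 134, 1154]) cube([1612, 93, 88]);
translate([325, 227, 39]) cube([99, 19, 1313]);
translate([447, 227, 39]) cube([99, 19, 1313]);
translate([569, 227, 39]) cube([99, 19, 1313]);
translate([691, 227, 39]) cube([99, 19, 1313]);
translate([813, 227, 39]) cube([99, 19, 1313]);
translate([935, 227, 39]) cube([99, 19, 1313]);
translate([1057, 227, 39]) cube([99, 19, 1313]);
translate([1179, 227, 39]) cube([99, 19, 1313]);
translate([1301, 227, 39]) cube([99, 19, 1313]);
translate([1423, 227, 39]) cube([99, 19, 1313]);
translate([1545, 227, 39]) cube([99, 19, 1313]);
translate([1667, 227, 39]) cube([99, 19, 1313]);
translate([1789, 227, 39]) cube([99, 19, 1313]);


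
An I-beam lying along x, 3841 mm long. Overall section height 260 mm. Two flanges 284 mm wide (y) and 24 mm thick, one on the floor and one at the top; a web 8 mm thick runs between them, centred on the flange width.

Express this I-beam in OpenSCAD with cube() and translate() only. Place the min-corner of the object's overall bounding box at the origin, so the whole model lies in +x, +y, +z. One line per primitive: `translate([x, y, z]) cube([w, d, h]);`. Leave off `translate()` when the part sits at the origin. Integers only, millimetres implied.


cube([3841, 284, 24]);
translate([0, 138, 24]) cube([3841, 8, 212]);
translate([0, 0, 236]) cube([3841, 284, 24]);


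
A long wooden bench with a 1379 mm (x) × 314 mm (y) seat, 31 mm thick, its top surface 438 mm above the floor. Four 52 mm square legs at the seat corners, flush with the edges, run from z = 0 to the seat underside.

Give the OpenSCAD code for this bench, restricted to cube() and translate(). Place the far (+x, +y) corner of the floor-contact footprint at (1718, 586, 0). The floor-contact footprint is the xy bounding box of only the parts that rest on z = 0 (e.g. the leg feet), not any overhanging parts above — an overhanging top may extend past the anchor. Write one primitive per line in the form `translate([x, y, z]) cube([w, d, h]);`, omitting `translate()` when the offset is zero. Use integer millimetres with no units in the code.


// leg_h = 438 − 31 = 407
translate([339, 272, 407]) cube([1379, 314, 31]);
translate([339, 272, 0]) cube([52, 52, 407]);
translate([339, 534, 0]) cube([52, 52, 407]);
translate([1666, 272, 0]) cube([52, 52, 407]);
translate([1666, 534, 0]) cube([52, 52, 407]);


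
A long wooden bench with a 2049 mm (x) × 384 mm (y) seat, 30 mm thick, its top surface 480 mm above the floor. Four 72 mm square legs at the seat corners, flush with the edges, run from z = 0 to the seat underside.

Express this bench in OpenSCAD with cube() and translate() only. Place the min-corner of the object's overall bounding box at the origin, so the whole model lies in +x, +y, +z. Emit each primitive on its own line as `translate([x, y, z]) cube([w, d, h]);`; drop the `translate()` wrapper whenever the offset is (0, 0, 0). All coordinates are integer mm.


translate([0, 0, 450]) cube([2049, 384, 30]);
cube([72, 72, 450]);
translate([0, 312, 0]) cube([72, 72, 450]);
translate([1977, 0, 0]) cube([72, 72, 450]);
translate([1977, 312, 0]) cube([72, 72, 450]);


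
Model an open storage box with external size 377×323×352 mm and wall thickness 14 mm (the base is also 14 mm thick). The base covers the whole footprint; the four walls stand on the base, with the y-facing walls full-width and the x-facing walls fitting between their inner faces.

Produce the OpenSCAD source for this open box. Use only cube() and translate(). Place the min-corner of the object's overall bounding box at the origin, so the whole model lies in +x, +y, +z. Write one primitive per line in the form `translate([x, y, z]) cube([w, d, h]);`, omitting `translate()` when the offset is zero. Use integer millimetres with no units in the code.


cube([377, 323, 14]);
translate([0, 0, 14]) cube([377, 14, 338]);
translate([0, 309, 14]) cube([377, 14, 338]);
translate([0, 14, 14]) cube([14, 295, 338]);
translate([363, 14, 14]) cube([14, 295, 338]);


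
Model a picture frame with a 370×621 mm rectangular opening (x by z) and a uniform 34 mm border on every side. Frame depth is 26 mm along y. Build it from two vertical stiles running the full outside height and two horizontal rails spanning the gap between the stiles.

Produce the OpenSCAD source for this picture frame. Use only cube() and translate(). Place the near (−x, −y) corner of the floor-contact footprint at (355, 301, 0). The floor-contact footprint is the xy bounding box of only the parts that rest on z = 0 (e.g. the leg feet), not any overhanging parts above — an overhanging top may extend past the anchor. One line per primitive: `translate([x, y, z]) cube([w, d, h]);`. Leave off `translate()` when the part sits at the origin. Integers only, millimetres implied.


translate([355, 301, 0]) cube([34, 26, 689]);
translate([759, 301, 0]) cube([34, 26, 689]);
translate([389, 301, 0]) cube([370, 26, 34]);
translate([389, 301, 655]) cube([370, 26, 34]);


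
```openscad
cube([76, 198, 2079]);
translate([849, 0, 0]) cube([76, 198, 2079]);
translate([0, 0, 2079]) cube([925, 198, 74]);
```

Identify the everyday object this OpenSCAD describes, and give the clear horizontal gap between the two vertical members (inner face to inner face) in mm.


A door frame. The clear opening width is 773 mm.

Two 2079 mm tall posts with a header on top — a door frame. The left jamb is 76 mm wide at x = 0; the right jamb starts at x = 849. The clear opening is 849 − 76 = 773 mm.


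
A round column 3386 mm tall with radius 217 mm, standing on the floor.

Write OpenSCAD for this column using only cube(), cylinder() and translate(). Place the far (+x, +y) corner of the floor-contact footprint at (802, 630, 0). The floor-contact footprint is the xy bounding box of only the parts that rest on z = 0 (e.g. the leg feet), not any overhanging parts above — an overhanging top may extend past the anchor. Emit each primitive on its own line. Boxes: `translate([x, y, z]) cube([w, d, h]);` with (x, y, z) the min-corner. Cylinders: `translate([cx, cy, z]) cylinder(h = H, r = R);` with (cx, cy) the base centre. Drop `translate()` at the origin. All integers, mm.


translate([585, 413, 0]) cylinder(h = 3386, r = 217);


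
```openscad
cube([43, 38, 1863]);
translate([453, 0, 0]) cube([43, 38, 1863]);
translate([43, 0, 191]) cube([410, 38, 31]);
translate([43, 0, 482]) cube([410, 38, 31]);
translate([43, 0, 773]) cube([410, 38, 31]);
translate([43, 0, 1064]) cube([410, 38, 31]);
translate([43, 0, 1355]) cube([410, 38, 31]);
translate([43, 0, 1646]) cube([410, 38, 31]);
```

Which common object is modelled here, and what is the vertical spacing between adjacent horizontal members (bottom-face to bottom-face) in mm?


A ladder. The rung spacing is 291 mm.

Two tall 43×38 posts with 6 short bars between them — a ladder. Adjacent rungs sit at z = 191 and z = 482, so the spacing is 482 − 191 = 291 mm.


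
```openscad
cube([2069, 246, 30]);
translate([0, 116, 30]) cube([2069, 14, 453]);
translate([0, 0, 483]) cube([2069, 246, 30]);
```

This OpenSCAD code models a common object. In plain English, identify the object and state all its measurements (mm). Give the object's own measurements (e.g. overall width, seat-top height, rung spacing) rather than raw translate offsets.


An I-beam lying along x, 2069 mm long. Overall section height 513 mm. Two flanges 246 mm wide (y) and 30 mm thick, one on the floor and one at the top; a web 14 mm thick runs between them, centred on the flange width.


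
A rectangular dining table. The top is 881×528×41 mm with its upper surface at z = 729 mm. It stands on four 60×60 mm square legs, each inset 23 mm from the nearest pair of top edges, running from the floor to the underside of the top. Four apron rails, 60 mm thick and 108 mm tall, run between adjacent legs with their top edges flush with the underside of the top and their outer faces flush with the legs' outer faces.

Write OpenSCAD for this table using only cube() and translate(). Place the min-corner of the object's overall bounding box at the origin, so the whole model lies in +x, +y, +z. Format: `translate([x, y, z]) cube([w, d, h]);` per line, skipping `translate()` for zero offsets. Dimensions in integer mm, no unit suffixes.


translate([0, 0, 688]) cube([881, 528, 41]);
translate([23, 23, 0]) cube([60, 60, 688]);
translate([798, 23, 0]) cube([60, 60, 688]);
translate([23, 445, 0]) cube([60, 60, 688]);
translate([798, 445, 0]) cube([60, 60, 688]);
translate([83, 23, 580]) cube([715, 60, 108]);
translate([83, 445, 580]) cube([715, 60, 108]);
translate([23, 83, 580]) cube([60, 362, 108]);
translate([798, 83, 580]) cube([60, 362, 108]);


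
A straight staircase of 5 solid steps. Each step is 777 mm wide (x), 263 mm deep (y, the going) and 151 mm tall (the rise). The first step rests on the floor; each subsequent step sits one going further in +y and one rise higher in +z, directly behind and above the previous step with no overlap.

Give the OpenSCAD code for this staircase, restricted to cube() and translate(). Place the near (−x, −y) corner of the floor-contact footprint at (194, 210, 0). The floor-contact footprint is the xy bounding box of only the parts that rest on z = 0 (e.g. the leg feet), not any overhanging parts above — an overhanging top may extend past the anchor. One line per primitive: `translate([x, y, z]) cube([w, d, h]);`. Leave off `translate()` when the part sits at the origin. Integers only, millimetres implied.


translate([194, 210, 0]) cube([777, 263, 151]);
translate([194, 473, 151]) cube([777, 263, 151]);
translate([194, 736, 302]) cube([777, 263, 151]);
translate([194, 999, 453]) cube([777, 263, 151]);
translate([194, 1262, 604]) cube([777, 263, 151]);


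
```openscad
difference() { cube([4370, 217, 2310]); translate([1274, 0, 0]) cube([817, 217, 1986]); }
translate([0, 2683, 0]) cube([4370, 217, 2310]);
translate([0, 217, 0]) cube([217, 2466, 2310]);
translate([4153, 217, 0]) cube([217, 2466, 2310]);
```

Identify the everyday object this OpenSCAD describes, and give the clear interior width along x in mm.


A single room. The interior width is 3936 mm.

Four walls enclosing a rectangle with a door in the front wall — a room. Outside width 4370 minus two 217 mm walls gives 3936 mm.


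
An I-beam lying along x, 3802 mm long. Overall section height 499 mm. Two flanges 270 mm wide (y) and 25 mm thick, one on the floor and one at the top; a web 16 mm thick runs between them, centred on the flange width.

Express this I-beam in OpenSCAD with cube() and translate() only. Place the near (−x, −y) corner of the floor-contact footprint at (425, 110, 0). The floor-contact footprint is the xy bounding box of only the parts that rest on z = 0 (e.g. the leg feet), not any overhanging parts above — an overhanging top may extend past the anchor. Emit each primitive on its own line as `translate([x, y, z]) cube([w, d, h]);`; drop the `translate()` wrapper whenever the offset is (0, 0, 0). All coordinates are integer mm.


translate([425, 110, 0]) cube([3802, 270, 25]);
translate([425, 237, 25]) cube([3802, 16, 449]);
translate([425, 110, 474]) cube([3802, 270, 25]);


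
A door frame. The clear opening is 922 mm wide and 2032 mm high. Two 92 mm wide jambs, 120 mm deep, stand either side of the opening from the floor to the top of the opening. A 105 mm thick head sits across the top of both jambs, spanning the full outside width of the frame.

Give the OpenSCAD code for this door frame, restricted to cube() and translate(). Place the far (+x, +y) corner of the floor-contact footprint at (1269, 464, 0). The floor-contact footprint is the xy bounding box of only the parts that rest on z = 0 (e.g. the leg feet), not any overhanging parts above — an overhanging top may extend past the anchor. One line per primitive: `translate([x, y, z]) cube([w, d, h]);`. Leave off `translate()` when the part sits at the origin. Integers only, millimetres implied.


translate([163, 344, 0]) cube([92, 120, 2032]);
translate([1177, 344, 0]) cube([92, 120, 2032]);
translate([163, 344, 2032]) cube([1106, 120, 105]);


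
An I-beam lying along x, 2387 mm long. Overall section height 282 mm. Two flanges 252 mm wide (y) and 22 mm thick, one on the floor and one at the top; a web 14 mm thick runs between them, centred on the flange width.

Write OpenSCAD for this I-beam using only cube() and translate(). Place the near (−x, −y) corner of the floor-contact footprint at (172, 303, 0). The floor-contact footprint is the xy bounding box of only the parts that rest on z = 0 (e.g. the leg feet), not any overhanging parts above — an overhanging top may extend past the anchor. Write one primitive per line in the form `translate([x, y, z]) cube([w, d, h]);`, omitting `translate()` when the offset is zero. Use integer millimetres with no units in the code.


translate([172, 303, 0]) cube([2387, 252, 22]);
translate([172, 422, 22]) cube([2387, 14, 238]);
translate([172, 303, 260]) cube([2387, 252, 22]);


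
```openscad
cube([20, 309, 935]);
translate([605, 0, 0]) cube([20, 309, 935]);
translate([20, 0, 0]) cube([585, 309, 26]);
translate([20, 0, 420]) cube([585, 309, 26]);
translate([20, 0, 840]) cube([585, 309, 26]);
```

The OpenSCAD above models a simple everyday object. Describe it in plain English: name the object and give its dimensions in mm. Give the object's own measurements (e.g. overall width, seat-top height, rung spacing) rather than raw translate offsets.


An open bookshelf. Two side panels, each 20 mm thick, 309 mm deep and 935 mm tall, stand 625 mm apart (outside-to-outside). Between them sit 3 shelves, each 26 mm thick and 309 mm deep, spanning the full gap between the sides. The bottom shelf rests on the floor (its underside at z = 0) and the clear gap between one shelf's top and the next shelf's underside is 394 mm.


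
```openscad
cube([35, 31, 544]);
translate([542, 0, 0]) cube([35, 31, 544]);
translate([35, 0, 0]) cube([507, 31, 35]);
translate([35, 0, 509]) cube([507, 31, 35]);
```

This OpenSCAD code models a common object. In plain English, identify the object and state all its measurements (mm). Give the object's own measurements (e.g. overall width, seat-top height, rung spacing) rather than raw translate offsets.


A rectangular picture frame lying in the x–z plane (depth along y). The opening is 507 mm wide (x) by 474 mm tall (z), surrounded by a border 35 mm wide on all four sides. The frame is 31 mm deep and is made of two full-height vertical stiles with two horizontal rails fitted between them.


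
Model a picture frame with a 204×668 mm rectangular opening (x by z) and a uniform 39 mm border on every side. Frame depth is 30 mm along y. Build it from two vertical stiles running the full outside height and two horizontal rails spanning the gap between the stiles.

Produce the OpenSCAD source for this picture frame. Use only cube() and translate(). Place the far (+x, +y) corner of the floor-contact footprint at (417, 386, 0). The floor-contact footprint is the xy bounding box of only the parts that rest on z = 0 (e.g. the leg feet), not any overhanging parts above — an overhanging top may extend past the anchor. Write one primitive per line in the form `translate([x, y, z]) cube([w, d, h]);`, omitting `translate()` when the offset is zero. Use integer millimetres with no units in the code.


translate([135, 356, 0]) cube([39, 30, 746]);
translate([378, 356, 0]) cube([39, 30, 746]);
translate([174, 356, 0]) cube([204, 30, 39]);
translate([174, 356, 707]) cube([204, 30, 39]);


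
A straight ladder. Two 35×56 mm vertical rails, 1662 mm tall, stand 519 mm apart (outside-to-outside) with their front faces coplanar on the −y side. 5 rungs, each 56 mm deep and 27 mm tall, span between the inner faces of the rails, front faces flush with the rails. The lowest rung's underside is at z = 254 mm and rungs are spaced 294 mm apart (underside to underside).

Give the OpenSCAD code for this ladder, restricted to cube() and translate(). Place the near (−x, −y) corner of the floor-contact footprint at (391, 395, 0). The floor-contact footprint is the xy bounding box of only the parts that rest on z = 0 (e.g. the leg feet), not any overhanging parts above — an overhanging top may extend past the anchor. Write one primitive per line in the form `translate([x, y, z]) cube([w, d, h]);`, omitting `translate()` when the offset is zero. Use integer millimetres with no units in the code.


translate([391, 395, 0]) cube([35, 56, 1662]);
translate([875, 395, 0]) cube([35, 56, 1662]);
translate([426, 395, 254]) cube([449, 56, 27]);
translate([426, 395, 548]) cube([449, 56, 27]);
translate([426, 395, 842]) cube([449, 56, 27]);
translate([426, 395, 1136]) cube([449, 56, 27]);
translate([426, 395, 1430]) cube([449, 56, 27]);


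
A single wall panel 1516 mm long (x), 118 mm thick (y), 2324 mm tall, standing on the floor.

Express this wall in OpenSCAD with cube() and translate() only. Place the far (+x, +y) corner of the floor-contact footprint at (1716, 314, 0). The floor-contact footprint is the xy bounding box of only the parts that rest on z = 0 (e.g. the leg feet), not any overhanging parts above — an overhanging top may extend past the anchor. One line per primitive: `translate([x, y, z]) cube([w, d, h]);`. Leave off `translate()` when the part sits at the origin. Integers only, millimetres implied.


translate([200, 196, 0]) cube([1516, 118, 2324]);


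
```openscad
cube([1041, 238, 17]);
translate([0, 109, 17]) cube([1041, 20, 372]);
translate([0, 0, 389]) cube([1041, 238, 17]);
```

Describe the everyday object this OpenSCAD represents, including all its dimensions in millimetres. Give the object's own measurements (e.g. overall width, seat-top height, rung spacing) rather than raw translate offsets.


An I-beam lying along x, 1041 mm long. Overall section height 406 mm. Two flanges 238 mm wide (y) and 17 mm thick, one on the floor and one at the top; a web 20 mm thick runs between them, centred on the flange width.


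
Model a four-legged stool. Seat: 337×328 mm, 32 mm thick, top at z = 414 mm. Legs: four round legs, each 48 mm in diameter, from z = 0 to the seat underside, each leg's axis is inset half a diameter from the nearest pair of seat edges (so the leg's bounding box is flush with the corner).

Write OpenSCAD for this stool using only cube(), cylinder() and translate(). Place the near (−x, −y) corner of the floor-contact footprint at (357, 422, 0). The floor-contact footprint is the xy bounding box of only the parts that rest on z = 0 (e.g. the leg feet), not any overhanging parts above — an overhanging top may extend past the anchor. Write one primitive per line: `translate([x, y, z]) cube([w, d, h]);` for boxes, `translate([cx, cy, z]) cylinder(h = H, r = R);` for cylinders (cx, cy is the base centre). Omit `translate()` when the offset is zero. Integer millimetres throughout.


translate([357, 422, 382]) cube([337, 328, 32]);
translate([381, 446, 0]) cylinder(h = 382, r = 24);
translate([670, 446, 0]) cylinder(h = 382, r = 24);
translate([381, 726, 0]) cylinder(h = 382, r = 24);
translate([670, 726, 0]) cylinder(h = 382, r = 24);


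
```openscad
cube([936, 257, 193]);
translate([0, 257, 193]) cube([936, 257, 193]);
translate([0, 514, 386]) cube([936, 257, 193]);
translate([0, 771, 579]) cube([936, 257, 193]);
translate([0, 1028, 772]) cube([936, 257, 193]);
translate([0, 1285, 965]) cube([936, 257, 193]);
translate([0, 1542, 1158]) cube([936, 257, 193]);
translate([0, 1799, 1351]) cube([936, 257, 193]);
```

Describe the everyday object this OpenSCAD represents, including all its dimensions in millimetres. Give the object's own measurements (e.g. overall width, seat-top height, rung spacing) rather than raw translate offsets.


A straight staircase of 8 solid steps. Each step is 936 mm wide (x), 257 mm deep (y, the going) and 193 mm tall (the rise). The first step rests on the floor; each subsequent step sits one going further in +y and one rise higher in +z, directly behind and above the previous step with no overlap.


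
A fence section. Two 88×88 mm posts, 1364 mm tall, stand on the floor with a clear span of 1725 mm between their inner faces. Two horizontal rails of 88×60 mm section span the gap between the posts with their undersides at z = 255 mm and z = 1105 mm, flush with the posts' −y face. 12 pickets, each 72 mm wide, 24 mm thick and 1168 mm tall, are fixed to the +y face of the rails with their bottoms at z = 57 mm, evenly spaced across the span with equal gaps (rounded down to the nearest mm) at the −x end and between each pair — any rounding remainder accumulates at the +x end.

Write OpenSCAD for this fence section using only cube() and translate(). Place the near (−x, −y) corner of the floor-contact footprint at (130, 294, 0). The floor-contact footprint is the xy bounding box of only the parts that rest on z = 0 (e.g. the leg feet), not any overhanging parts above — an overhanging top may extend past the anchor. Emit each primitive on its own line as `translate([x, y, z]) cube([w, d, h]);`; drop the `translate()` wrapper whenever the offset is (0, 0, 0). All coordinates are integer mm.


translate([130, 294, 0]) cube([88, 88, 1364]);
translate([1943, 294, 0]) cube([88, 88, 1364]);
translate([218, 294, 255]) cube([1725, 88, 60]);
translate([218, 294, 1105]) cube([1725, 88, 60]);
translate([284, 382, 57]) cube([72, 24, 1168]);
translate([422, 382, 57]) cube([72, 24, 1168]);
translate([560, 382, 57]) cube([72, 24, 1168]);
translate([698, 382, 57]) cube([72, 24, 1168]);
translate([836, 382, 57]) cube([72, 24, 1168]);
translate([974, 382, 57]) cube([72, 24, 1168]);
translate([1112, 382, 57]) cube([72, 24, 1168]);
translate([1250, 382, 57]) cube([72, 24, 1168]);
translate([1388, 382, 57]) cube([72, 24, 1168]);
translate([1526, 382, 57]) cube([72, 24, 1168]);
translate([1664, 382, 57]) cube([72, 24, 1168]);
translate([1802, 382, 57]) cube([72, 24, 1168]);


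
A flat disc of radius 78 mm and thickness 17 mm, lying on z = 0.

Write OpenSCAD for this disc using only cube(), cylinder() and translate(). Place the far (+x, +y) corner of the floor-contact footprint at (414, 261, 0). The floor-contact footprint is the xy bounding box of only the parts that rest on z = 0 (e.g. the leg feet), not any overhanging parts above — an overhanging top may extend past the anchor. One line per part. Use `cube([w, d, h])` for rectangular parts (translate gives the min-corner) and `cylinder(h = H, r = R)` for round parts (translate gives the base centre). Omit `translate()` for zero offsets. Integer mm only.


translate([336, 183, 0]) cylinder(h = 17, r = 78);


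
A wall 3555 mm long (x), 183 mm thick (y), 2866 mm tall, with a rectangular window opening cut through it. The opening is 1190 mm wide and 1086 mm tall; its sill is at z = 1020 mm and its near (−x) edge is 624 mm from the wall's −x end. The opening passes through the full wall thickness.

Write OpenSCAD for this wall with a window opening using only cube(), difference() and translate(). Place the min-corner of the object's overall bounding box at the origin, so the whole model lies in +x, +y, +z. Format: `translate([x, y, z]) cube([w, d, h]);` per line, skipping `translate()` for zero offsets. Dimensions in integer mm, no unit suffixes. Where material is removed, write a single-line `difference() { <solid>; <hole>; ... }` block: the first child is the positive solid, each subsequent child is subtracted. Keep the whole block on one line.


difference() { cube([3555, 183, 2866]); translate([624, 0, 1020]) cube([1190, 183, 1086]); }


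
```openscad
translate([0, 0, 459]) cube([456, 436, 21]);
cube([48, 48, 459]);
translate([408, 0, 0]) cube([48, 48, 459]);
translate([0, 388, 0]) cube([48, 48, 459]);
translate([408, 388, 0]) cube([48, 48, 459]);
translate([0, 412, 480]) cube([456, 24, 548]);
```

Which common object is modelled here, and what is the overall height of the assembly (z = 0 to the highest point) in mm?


A chair. The overall height is 1028 mm.

A slab on four corner posts with a tall panel at the back — a chair. The seat slab sits at z = 459 with thickness 21, and the 548 mm backrest starts at the seat top, so the overall height is 459 + 21 + 548 = 1028 mm.


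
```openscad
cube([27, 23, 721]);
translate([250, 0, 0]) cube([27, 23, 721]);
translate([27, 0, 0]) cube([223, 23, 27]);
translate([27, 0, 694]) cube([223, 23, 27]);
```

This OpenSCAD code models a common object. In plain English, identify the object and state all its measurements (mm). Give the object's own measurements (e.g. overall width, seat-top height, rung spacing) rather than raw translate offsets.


A rectangular picture frame lying in the x–z plane (depth along y). The opening is 223 mm wide (x) by 667 mm tall (z), surrounded by a border 27 mm wide on all four sides. The frame is 23 mm deep and is made of two full-height vertical stiles with two horizontal rails fitted between them.


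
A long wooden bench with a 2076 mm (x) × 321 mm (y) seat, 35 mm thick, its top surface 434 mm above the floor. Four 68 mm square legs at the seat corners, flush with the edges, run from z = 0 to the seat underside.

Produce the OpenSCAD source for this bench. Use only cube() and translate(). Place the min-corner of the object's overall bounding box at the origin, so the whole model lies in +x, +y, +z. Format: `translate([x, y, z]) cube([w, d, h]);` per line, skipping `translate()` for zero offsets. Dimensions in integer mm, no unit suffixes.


translate([0, 0, 399]) cube([2076, 321, 35]);
cube([68, 68, 399]);
translate([0, 253, 0]) cube([68, 68, 399]);
translate([2008, 0, 0]) cube([68, 68, 399]);
translate([2008, 253, 0]) cube([68, 68, 399]);


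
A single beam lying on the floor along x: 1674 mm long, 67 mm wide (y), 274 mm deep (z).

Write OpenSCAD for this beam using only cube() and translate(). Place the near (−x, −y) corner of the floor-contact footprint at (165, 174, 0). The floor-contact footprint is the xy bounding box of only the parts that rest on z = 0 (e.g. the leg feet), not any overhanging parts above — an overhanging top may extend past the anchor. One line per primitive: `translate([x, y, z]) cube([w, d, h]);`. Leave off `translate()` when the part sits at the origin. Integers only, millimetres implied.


translate([165, 174, 0]) cube([1674, 67, 274]);


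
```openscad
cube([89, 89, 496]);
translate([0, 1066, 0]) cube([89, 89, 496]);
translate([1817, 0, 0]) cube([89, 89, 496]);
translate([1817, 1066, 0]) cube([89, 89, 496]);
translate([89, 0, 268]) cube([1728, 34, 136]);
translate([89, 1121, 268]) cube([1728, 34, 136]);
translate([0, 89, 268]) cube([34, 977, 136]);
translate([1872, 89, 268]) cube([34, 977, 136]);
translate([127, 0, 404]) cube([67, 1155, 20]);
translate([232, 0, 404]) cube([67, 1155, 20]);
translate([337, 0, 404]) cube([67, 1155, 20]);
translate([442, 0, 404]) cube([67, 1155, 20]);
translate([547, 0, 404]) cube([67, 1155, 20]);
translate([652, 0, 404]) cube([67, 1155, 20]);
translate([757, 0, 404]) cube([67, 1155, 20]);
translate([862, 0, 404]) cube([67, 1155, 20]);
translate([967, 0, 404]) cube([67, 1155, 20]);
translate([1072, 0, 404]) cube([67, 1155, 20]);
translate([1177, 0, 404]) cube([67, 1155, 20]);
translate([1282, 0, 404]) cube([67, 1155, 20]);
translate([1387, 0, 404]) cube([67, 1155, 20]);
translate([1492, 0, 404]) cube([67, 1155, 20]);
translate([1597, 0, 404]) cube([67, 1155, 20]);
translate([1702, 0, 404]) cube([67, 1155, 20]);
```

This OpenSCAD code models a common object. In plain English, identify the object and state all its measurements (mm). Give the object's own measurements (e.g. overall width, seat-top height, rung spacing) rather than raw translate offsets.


A bed frame 1906 mm long (x) by 1155 mm wide (y). Four 89×89 mm corner posts, 496 mm tall, at the corners of the footprint. Four rails of 34 mm thickness and 136 mm height run between adjacent posts with their undersides at z = 268 mm, their outer faces flush with the outside of the frame (the two x-running rails run between the posts' inner faces; the two y-running rails run between the posts' inner faces). 16 slats, each 67 mm wide (x) and 20 mm thick, lie across the top of the two x-running rails, running the full 1155 mm width of the frame in y; along x they sit between the end posts with a 38 mm gap after the −x posts and between neighbouring slats, leaving 48 mm before the +x posts.


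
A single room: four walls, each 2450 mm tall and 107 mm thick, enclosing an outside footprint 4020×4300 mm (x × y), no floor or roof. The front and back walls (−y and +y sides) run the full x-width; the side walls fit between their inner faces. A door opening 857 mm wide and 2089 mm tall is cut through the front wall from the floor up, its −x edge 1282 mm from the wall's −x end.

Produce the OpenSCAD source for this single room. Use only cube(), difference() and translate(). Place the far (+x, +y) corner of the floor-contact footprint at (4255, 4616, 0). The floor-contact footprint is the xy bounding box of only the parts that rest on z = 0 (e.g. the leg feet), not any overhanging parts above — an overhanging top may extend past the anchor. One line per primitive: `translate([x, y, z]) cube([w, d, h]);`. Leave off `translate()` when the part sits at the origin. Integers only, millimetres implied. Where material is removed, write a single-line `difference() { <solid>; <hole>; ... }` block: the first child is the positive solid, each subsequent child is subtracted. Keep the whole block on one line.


difference() { translate([235, 316, 0]) cube([4020, 107, 2450]); translate([1517, 316, 0]) cube([857, 107, 2089]); }
translate([235, 4509, 0]) cube([4020, 107, 2450]);
translate([235, 423, 0]) cube([107, 4086, 2450]);
translate([4148, 423, 0]) cube([107, 4086, 2450]);


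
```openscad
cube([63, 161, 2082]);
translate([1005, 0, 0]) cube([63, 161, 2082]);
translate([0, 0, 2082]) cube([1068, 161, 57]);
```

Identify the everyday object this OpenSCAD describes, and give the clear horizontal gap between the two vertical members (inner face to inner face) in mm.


A door frame. The clear opening width is 942 mm.

Two 2082 mm tall posts with a header on top — a door frame. The left jamb is 63 mm wide at x = 0; the right jamb starts at x = 1005. The clear opening is 1005 − 63 = 942 mm.


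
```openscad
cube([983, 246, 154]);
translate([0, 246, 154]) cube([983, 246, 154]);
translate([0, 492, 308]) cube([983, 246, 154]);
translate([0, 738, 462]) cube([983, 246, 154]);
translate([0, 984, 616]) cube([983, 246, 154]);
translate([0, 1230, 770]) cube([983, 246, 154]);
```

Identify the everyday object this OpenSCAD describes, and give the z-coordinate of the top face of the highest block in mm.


A staircase. The total rise is 924 mm.

6 identical blocks, each offset up and back from the previous — a staircase. Each step is 154 mm tall and there are 6 of them, so the total rise is 6 × 154 = 924 mm.


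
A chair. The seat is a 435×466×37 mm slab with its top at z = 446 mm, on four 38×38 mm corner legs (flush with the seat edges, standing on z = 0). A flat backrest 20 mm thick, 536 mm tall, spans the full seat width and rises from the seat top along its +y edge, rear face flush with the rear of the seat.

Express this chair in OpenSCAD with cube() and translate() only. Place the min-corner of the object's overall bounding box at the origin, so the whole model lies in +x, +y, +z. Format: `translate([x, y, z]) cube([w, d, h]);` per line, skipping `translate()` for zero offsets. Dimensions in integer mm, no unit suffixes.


translate([0, 0, 409]) cube([435, 466, 37]);
cube([38, 38, 409]);
translate([397, 0, 0]) cube([38, 38, 409]);
translate([0, 428, 0]) cube([38, 38, 409]);
translate([397, 428, 0]) cube([38, 38, 409]);
translate([0, 446, 446]) cube([435, 20, 536]);
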